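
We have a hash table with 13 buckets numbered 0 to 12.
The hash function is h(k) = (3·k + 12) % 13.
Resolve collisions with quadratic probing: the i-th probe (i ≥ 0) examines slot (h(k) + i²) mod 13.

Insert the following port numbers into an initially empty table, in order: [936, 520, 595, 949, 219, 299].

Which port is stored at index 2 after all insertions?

936 hashes to 12; slot 12 is free => place at 12.
520 hashes to 12; 12 taken => place at 0.
595 hashes to 3; slot 3 is free => place at 3.
949 hashes to 12; 12,0,3 taken => place at 8.
219 hashes to 6; slot 6 is free => place at 6.
299 hashes to 12; 12,0,3,8 taken => place at 2.
Table: [520, ∅, 299, 595, ∅, ∅, 219, ∅, 949, ∅, ∅, ∅, 936]

299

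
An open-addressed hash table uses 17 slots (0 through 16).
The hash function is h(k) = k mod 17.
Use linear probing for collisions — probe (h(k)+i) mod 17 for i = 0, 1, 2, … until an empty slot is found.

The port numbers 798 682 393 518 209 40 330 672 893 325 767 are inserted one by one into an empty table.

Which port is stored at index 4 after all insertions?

798: h=16 -> slot 16
682: h=2 -> slot 2
393: h=2, probe 2,3 -> slot 3
518: h=8 -> slot 8
209: h=5 -> slot 5
40: h=6 -> slot 6
330: h=7 -> slot 7
672: h=9 -> slot 9
893: h=9, probe 9,10 -> slot 10
325: h=2, probe 2,3,4 -> slot 4
767: h=2, probe 2,3,4,5,6,7,8,9,10,11 -> slot 11
Table: [., ., 682, 393, 325, 209, 40, 330, 518, 672, 893, 767, ., ., ., ., 798]

325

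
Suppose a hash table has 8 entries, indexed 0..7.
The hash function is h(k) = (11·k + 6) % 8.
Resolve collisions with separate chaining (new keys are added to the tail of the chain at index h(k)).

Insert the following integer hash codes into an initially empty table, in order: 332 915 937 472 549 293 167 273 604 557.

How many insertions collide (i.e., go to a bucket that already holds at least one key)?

4

332 → bucket 2
915 → bucket 7
937 → bucket 1
472 → bucket 6
549 → bucket 5
293 → bucket 5 (collision)
167 → bucket 3
273 → bucket 1 (collision)
604 → bucket 2 (collision)
557 → bucket 5 (collision)
Final buckets:
0: -
1: 937 -> 273
2: 332 -> 604
3: 167
4: -
5: 549 -> 293 -> 557
6: 472
7: 915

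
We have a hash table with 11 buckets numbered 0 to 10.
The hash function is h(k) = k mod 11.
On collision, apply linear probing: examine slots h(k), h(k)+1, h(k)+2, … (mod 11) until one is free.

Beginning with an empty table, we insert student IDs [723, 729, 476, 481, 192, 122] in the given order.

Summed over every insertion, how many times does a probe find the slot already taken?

Insert 723: h=8, slot 8 empty → index 8.
Insert 729: h=3, slot 3 empty → index 3.
Insert 476: h=3, slot 3 occupied → index 4.
Insert 481: h=8, slot 8 occupied → index 9.
Insert 192: h=5, slot 5 empty → index 5.
Insert 122: h=1, slot 1 empty → index 1.
Table: [., 122, ., 729, 476, 192, ., ., 723, 481, .]

2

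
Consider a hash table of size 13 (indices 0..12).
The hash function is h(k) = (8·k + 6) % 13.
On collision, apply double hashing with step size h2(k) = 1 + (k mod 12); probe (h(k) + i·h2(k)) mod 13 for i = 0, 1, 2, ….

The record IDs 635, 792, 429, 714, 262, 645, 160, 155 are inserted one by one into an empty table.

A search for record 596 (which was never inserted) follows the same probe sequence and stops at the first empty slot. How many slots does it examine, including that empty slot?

635 hashes to 3; slot 3 is free -> place at 3.
792 hashes to 11; slot 11 is free -> place at 11.
429 hashes to 6; slot 6 is free -> place at 6.
714 hashes to 11, h2=7; 11 taken -> place at 5.
262 hashes to 9; slot 9 is free -> place at 9.
645 hashes to 5, h2=10; 5 taken -> place at 2.
160 hashes to 12; slot 12 is free -> place at 12.
155 hashes to 11, h2=12; 11 taken -> place at 10.
Table: [_, _, 645, 635, _, 714, 429, _, _, 262, 155, 792, 160]
Lookup 596: h=3, h2=9, probe 3,12,8 → slot 8 empty, not found.

3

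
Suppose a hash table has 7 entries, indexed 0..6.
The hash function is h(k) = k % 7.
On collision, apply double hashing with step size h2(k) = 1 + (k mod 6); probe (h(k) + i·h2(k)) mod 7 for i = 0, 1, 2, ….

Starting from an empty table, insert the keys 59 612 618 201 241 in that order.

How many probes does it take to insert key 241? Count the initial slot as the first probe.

3

59: h=3 -> slot 3
612: h=3, h2=1, probe 3,4 -> slot 4
618: h=2 -> slot 2
201: h=5 -> slot 5
241: h=3, h2=2, probe 3,5,0 -> slot 0
Table: [241, -, 618, 59, 612, 201, -]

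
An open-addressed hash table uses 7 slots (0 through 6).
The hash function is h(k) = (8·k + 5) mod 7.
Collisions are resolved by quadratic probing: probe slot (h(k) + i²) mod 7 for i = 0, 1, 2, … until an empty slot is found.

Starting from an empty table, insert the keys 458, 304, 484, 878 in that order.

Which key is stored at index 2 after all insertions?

304

Insert 458: h=1, slot 1 empty => index 1.
Insert 304: h=1, slot 1 occupied => index 2.
Insert 484: h=6, slot 6 empty => index 6.
Insert 878: h=1, slots 1,2 occupied => index 5.
Table: [_, 458, 304, _, _, 878, 484]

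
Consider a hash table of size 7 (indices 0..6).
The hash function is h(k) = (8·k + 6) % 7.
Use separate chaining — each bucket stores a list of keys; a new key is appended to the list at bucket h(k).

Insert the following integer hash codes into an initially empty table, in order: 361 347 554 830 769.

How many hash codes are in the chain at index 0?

1

361 → bucket 3
347 → bucket 3 (collision)
554 → bucket 0
830 → bucket 3 (collision)
769 → bucket 5
Final buckets:
0: 554
1: —
2: —
3: 361 -> 347 -> 830
4: —
5: 769
6: —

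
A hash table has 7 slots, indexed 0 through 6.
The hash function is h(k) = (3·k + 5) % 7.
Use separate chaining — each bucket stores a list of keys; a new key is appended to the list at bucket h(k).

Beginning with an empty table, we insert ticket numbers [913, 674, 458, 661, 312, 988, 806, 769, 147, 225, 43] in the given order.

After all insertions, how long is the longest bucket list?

4

Insert 913: h=0, bucket 0 empty -> new chain.
Insert 674: h=4, bucket 4 empty -> new chain.
Insert 458: h=0, bucket 0 nonempty -> append to chain.
Insert 661: h=0, bucket 0 nonempty -> append to chain.
Insert 312: h=3, bucket 3 empty -> new chain.
Insert 988: h=1, bucket 1 empty -> new chain.
Insert 806: h=1, bucket 1 nonempty -> append to chain.
Insert 769: h=2, bucket 2 empty -> new chain.
Insert 147: h=5, bucket 5 empty -> new chain.
Insert 225: h=1, bucket 1 nonempty -> append to chain.
Insert 43: h=1, bucket 1 nonempty -> append to chain.
Final buckets:
0: 913 -> 458 -> 661
1: 988 -> 806 -> 225 -> 43
2: 769
3: 312
4: 674
5: 147
6: -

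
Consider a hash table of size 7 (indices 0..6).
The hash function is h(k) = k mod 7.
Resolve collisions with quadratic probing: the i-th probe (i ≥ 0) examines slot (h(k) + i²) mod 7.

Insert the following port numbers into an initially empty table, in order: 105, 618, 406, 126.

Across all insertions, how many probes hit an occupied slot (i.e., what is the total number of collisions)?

105: h=0 => slot 0
618: h=2 => slot 2
406: h=0, probe 0,1 => slot 1
126: h=0, probe 0,1,4 => slot 4
Table: [105, 406, 618, -, 126, -, -]

3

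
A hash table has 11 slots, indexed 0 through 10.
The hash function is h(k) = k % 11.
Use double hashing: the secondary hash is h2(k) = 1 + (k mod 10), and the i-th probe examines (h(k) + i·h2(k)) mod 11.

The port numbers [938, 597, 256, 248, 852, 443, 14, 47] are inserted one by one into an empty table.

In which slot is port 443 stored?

7

938 hashes to 3; slot 3 is free => place at 3.
597 hashes to 3, h2=8; 3 taken => place at 0.
256 hashes to 3, h2=7; 3 taken => place at 10.
248 hashes to 6; slot 6 is free => place at 6.
852 hashes to 5; slot 5 is free => place at 5.
443 hashes to 3, h2=4; 3 taken => place at 7.
14 hashes to 3, h2=5; 3 taken => place at 8.
47 hashes to 3, h2=8; 3,0,8,5 taken => place at 2.
Table: [597, -, 47, 938, -, 852, 248, 443, 14, -, 256]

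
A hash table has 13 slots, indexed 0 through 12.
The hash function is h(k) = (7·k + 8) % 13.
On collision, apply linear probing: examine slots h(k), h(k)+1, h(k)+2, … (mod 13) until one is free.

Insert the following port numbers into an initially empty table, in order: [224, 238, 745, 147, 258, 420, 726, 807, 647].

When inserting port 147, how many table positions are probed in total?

224 hashes to 3; slot 3 is free -> place at 3.
238 hashes to 10; slot 10 is free -> place at 10.
745 hashes to 10; 10 taken -> place at 11.
147 hashes to 10; 10,11 taken -> place at 12.
258 hashes to 7; slot 7 is free -> place at 7.
420 hashes to 10; 10,11,12 taken -> place at 0.
726 hashes to 7; 7 taken -> place at 8.
807 hashes to 2; slot 2 is free -> place at 2.
647 hashes to 0; 0 taken -> place at 1.
Table: [420, 647, 807, 224, _, _, _, 258, 726, _, 238, 745, 147]

3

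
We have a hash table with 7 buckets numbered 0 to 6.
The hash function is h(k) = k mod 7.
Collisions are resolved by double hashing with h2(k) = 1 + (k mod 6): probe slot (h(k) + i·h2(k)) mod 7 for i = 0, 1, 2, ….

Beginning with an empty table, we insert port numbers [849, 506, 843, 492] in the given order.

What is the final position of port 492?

Insert 849: h=2, slot 2 empty → index 2.
Insert 506: h=2, h2=3, slot 2 occupied → index 5.
Insert 843: h=3, slot 3 empty → index 3.
Insert 492: h=2, h2=1, slots 2,3 occupied → index 4.
Table: [., ., 849, 843, 492, 506, .]

4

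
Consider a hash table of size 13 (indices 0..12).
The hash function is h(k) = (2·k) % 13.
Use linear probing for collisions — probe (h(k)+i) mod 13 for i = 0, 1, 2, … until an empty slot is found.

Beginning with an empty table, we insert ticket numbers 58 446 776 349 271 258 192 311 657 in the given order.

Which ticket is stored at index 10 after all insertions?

Insert 58: h=12, slot 12 empty => index 12.
Insert 446: h=8, slot 8 empty => index 8.
Insert 776: h=5, slot 5 empty => index 5.
Insert 349: h=9, slot 9 empty => index 9.
Insert 271: h=9, slot 9 occupied => index 10.
Insert 258: h=9, slots 9,10 occupied => index 11.
Insert 192: h=7, slot 7 empty => index 7.
Insert 311: h=11, slots 11,12 occupied => index 0.
Insert 657: h=1, slot 1 empty => index 1.
Table: [311, 657, —, —, —, 776, —, 192, 446, 349, 271, 258, 58]

271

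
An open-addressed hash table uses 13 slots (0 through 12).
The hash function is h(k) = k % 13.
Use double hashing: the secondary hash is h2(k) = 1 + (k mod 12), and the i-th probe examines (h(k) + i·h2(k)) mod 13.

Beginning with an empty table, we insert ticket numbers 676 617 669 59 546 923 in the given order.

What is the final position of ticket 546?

676 hashes to 0; slot 0 is free => place at 0.
617 hashes to 6; slot 6 is free => place at 6.
669 hashes to 6, h2=10; 6 taken => place at 3.
59 hashes to 7; slot 7 is free => place at 7.
546 hashes to 0, h2=7; 0,7 taken => place at 1.
923 hashes to 0, h2=12; 0 taken => place at 12.
Table: [676, 546, —, 669, —, —, 617, 59, —, —, —, —, 923]

1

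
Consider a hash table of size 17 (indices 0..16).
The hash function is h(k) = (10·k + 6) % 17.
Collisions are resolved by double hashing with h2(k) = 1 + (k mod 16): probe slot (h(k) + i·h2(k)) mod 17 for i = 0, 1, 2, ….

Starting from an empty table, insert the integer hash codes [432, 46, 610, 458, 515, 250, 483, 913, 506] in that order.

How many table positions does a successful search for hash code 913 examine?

2

432 hashes to 8; slot 8 is free -> place at 8.
46 hashes to 7; slot 7 is free -> place at 7.
610 hashes to 3; slot 3 is free -> place at 3.
458 hashes to 13; slot 13 is free -> place at 13.
515 hashes to 5; slot 5 is free -> place at 5.
250 hashes to 7, h2=11; 7 taken -> place at 1.
483 hashes to 8, h2=4; 8 taken -> place at 12.
913 hashes to 7, h2=2; 7 taken -> place at 9.
506 hashes to 0; slot 0 is free -> place at 0.
Table: [506, 250, -, 610, -, 515, -, 46, 432, 913, -, -, 483, 458, -, -, -]
Lookup 913: h=7, h2=2, probe 7,9 → found at 9.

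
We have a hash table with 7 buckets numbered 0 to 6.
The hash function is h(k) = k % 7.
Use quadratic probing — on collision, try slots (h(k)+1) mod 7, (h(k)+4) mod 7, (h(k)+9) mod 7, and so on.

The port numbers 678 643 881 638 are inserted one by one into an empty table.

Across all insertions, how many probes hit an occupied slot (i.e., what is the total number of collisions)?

Insert 678: h=6, slot 6 empty => index 6.
Insert 643: h=6, slot 6 occupied => index 0.
Insert 881: h=6, slots 6,0 occupied => index 3.
Insert 638: h=1, slot 1 empty => index 1.
Table: [643, 638, ∅, 881, ∅, ∅, 678]

3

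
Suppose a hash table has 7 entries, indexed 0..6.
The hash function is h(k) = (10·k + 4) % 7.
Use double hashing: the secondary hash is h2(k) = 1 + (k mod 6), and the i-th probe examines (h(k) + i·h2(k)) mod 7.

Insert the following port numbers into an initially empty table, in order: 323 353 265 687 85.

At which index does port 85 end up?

2

323 hashes to 0; slot 0 is free -> place at 0.
353 hashes to 6; slot 6 is free -> place at 6.
265 hashes to 1; slot 1 is free -> place at 1.
687 hashes to 0, h2=4; 0 taken -> place at 4.
85 hashes to 0, h2=2; 0 taken -> place at 2.
Table: [323, 265, 85, ∅, 687, ∅, 353]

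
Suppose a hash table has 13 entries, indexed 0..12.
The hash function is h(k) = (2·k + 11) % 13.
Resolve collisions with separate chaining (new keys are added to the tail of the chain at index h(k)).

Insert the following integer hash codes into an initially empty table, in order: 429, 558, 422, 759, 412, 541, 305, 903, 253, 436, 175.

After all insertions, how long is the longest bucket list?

5

Insert 429: h=11, bucket 11 empty -> new chain.
Insert 558: h=9, bucket 9 empty -> new chain.
Insert 422: h=10, bucket 10 empty -> new chain.
Insert 759: h=8, bucket 8 empty -> new chain.
Insert 412: h=3, bucket 3 empty -> new chain.
Insert 541: h=1, bucket 1 empty -> new chain.
Insert 305: h=10, bucket 10 nonempty -> append to chain.
Insert 903: h=10, bucket 10 nonempty -> append to chain.
Insert 253: h=10, bucket 10 nonempty -> append to chain.
Insert 436: h=12, bucket 12 empty -> new chain.
Insert 175: h=10, bucket 10 nonempty -> append to chain.
Final buckets:
0: _
1: 541
2: _
3: 412
4: _
5: _
6: _
7: _
8: 759
9: 558
10: 422 -> 305 -> 903 -> 253 -> 175
11: 429
12: 436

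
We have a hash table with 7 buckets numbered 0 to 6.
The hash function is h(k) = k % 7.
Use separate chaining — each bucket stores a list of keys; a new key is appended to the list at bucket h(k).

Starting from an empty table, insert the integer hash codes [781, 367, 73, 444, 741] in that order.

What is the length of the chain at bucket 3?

781 → bucket 4
367 → bucket 3
73 → bucket 3 (collision)
444 → bucket 3 (collision)
741 → bucket 6
Final buckets:
0: .
1: .
2: .
3: 367 -> 73 -> 444
4: 781
5: .
6: 741

3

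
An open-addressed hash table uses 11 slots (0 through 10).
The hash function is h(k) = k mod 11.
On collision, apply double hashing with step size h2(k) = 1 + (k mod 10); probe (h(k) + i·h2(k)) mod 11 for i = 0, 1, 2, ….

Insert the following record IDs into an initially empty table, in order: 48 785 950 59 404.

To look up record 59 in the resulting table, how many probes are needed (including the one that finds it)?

Insert 48: h=4, slot 4 empty → index 4.
Insert 785: h=4, h2=6, slot 4 occupied → index 10.
Insert 950: h=4, h2=1, slot 4 occupied → index 5.
Insert 59: h=4, h2=10, slot 4 occupied → index 3.
Insert 404: h=8, slot 8 empty → index 8.
Table: [-, -, -, 59, 48, 950, -, -, 404, -, 785]
Lookup 59: h=4, h2=10, probe 4,3 → found at 3.

2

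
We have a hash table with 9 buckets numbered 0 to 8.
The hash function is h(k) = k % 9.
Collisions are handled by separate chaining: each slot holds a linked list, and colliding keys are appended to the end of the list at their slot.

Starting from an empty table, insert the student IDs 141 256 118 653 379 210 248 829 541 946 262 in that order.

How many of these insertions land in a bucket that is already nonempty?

Insert 141: h=6, bucket 6 empty -> new chain.
Insert 256: h=4, bucket 4 empty -> new chain.
Insert 118: h=1, bucket 1 empty -> new chain.
Insert 653: h=5, bucket 5 empty -> new chain.
Insert 379: h=1, bucket 1 nonempty -> append to chain.
Insert 210: h=3, bucket 3 empty -> new chain.
Insert 248: h=5, bucket 5 nonempty -> append to chain.
Insert 829: h=1, bucket 1 nonempty -> append to chain.
Insert 541: h=1, bucket 1 nonempty -> append to chain.
Insert 946: h=1, bucket 1 nonempty -> append to chain.
Insert 262: h=1, bucket 1 nonempty -> append to chain.
Final buckets:
0: —
1: 118 -> 379 -> 829 -> 541 -> 946 -> 262
2: —
3: 210
4: 256
5: 653 -> 248
6: 141
7: —
8: —

6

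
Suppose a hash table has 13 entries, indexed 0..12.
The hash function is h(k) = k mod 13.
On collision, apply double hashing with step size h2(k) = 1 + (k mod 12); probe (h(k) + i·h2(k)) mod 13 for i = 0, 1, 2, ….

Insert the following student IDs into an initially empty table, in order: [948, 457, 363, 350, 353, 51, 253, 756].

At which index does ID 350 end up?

948 hashes to 12; slot 12 is free => place at 12.
457 hashes to 2; slot 2 is free => place at 2.
363 hashes to 12, h2=4; 12 taken => place at 3.
350 hashes to 12, h2=3; 12,2 taken => place at 5.
353 hashes to 2, h2=6; 2 taken => place at 8.
51 hashes to 12, h2=4; 12,3 taken => place at 7.
253 hashes to 6; slot 6 is free => place at 6.
756 hashes to 2, h2=1; 2,3 taken => place at 4.
Table: [-, -, 457, 363, 756, 350, 253, 51, 353, -, -, -, 948]

5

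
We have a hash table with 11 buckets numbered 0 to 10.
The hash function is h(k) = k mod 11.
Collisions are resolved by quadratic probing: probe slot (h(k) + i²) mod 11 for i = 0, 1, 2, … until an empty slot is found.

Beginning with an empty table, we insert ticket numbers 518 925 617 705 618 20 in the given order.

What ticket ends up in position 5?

518: h=1 -> slot 1
925: h=1, probe 1,2 -> slot 2
617: h=1, probe 1,2,5 -> slot 5
705: h=1, probe 1,2,5,10 -> slot 10
618: h=2, probe 2,3 -> slot 3
20: h=9 -> slot 9
Table: [—, 518, 925, 618, —, 617, —, —, —, 20, 705]

617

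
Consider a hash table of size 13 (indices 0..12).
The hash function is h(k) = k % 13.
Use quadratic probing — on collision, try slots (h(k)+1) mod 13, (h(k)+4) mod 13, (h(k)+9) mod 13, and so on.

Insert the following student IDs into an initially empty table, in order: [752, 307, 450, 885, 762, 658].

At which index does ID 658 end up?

752: h=11 → slot 11
307: h=8 → slot 8
450: h=8, probe 8,9 → slot 9
885: h=1 → slot 1
762: h=8, probe 8,9,12 → slot 12
658: h=8, probe 8,9,12,4 → slot 4
Table: [., 885, ., ., 658, ., ., ., 307, 450, ., 752, 762]

4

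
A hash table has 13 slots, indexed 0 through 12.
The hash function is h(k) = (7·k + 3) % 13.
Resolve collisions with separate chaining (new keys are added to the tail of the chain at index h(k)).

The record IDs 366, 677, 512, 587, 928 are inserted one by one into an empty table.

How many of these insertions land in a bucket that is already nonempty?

Insert 366: h=4, bucket 4 empty → new chain.
Insert 677: h=10, bucket 10 empty → new chain.
Insert 512: h=12, bucket 12 empty → new chain.
Insert 587: h=4, bucket 4 nonempty → append to chain.
Insert 928: h=12, bucket 12 nonempty → append to chain.
Final buckets:
0: -
1: -
2: -
3: -
4: 366 -> 587
5: -
6: -
7: -
8: -
9: -
10: 677
11: -
12: 512 -> 928

2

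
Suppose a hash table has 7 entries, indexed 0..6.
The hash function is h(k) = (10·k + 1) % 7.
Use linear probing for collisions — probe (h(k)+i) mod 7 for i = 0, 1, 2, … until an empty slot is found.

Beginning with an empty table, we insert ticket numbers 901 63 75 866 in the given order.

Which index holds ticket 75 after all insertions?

901 hashes to 2; slot 2 is free -> place at 2.
63 hashes to 1; slot 1 is free -> place at 1.
75 hashes to 2; 2 taken -> place at 3.
866 hashes to 2; 2,3 taken -> place at 4.
Table: [—, 63, 901, 75, 866, —, —]

3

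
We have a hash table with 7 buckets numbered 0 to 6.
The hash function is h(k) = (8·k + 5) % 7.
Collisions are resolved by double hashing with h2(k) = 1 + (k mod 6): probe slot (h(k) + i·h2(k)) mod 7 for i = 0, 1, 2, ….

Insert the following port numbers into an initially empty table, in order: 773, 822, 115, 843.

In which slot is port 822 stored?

2

Insert 773: h=1, slot 1 empty -> index 1.
Insert 822: h=1, h2=1, slot 1 occupied -> index 2.
Insert 115: h=1, h2=2, slot 1 occupied -> index 3.
Insert 843: h=1, h2=4, slot 1 occupied -> index 5.
Table: [-, 773, 822, 115, -, 843, -]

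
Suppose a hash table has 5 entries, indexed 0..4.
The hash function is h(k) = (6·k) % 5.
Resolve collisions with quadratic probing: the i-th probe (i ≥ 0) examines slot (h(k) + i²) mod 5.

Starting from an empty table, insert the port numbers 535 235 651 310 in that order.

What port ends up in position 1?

235

Insert 535: h=0, slot 0 empty -> index 0.
Insert 235: h=0, slot 0 occupied -> index 1.
Insert 651: h=1, slot 1 occupied -> index 2.
Insert 310: h=0, slots 0,1 occupied -> index 4.
Table: [535, 235, 651, —, 310]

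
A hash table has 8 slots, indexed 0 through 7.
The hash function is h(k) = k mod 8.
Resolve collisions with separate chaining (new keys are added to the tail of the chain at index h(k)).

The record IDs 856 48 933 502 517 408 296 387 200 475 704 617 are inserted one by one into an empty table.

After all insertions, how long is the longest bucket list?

856 → bucket 0
48 → bucket 0 (collision)
933 → bucket 5
502 → bucket 6
517 → bucket 5 (collision)
408 → bucket 0 (collision)
296 → bucket 0 (collision)
387 → bucket 3
200 → bucket 0 (collision)
475 → bucket 3 (collision)
704 → bucket 0 (collision)
617 → bucket 1
Final buckets:
0: 856 -> 48 -> 408 -> 296 -> 200 -> 704
1: 617
2: -
3: 387 -> 475
4: -
5: 933 -> 517
6: 502
7: -

6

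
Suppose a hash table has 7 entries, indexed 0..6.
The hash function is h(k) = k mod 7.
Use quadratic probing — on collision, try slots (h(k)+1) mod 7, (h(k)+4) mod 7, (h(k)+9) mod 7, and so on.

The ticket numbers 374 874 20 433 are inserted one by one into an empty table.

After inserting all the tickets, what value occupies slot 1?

374: h=3 -> slot 3
874: h=6 -> slot 6
20: h=6, probe 6,0 -> slot 0
433: h=6, probe 6,0,3,1 -> slot 1
Table: [20, 433, _, 374, _, _, 874]

433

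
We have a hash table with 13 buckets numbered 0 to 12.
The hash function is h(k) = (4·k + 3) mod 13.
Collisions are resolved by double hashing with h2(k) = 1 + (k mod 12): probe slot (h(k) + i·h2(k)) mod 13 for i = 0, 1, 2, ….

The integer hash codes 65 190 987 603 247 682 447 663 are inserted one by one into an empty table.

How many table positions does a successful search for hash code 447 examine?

3

65: h=3 -> slot 3
190: h=9 -> slot 9
987: h=12 -> slot 12
603: h=10 -> slot 10
247: h=3, h2=8, probe 3,11 -> slot 11
682: h=1 -> slot 1
447: h=10, h2=4, probe 10,1,5 -> slot 5
663: h=3, h2=4, probe 3,7 -> slot 7
Table: [-, 682, -, 65, -, 447, -, 663, -, 190, 603, 247, 987]
Lookup 447: h=10, h2=4, probe 10,1,5 → found at 5.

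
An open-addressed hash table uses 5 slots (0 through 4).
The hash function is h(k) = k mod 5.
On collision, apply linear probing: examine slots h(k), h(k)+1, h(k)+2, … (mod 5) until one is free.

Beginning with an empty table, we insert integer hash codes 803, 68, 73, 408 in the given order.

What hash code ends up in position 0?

73

803: h=3 => slot 3
68: h=3, probe 3,4 => slot 4
73: h=3, probe 3,4,0 => slot 0
408: h=3, probe 3,4,0,1 => slot 1
Table: [73, 408, _, 803, 68]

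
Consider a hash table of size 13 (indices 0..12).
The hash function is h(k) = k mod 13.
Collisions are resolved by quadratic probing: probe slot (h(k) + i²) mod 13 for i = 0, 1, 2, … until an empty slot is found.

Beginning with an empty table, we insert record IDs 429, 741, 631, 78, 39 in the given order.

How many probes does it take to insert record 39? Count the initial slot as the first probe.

429: h=0 -> slot 0
741: h=0, probe 0,1 -> slot 1
631: h=7 -> slot 7
78: h=0, probe 0,1,4 -> slot 4
39: h=0, probe 0,1,4,9 -> slot 9
Table: [429, 741, -, -, 78, -, -, 631, -, 39, -, -, -]

4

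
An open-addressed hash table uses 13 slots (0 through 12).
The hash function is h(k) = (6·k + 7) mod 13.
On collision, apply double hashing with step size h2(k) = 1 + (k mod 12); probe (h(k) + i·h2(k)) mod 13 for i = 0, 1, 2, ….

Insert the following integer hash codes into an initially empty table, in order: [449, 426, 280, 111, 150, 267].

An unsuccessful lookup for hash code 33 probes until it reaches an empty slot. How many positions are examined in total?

5

Insert 449: h=10, slot 10 empty → index 10.
Insert 426: h=2, slot 2 empty → index 2.
Insert 280: h=10, h2=5, slots 10,2 occupied → index 7.
Insert 111: h=10, h2=4, slot 10 occupied → index 1.
Insert 150: h=10, h2=7, slot 10 occupied → index 4.
Insert 267: h=10, h2=4, slots 10,1 occupied → index 5.
Table: [—, 111, 426, —, 150, 267, —, 280, —, —, 449, —, —]
Lookup 33: h=10, h2=10, probe 10,7,4,1,11 → slot 11 empty, not found.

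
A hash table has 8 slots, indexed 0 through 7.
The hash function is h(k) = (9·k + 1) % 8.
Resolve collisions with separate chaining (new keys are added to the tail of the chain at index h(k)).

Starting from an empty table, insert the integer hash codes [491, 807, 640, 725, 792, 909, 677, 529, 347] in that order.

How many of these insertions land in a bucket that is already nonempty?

Insert 491: h=4, bucket 4 empty → new chain.
Insert 807: h=0, bucket 0 empty → new chain.
Insert 640: h=1, bucket 1 empty → new chain.
Insert 725: h=6, bucket 6 empty → new chain.
Insert 792: h=1, bucket 1 nonempty → append to chain.
Insert 909: h=6, bucket 6 nonempty → append to chain.
Insert 677: h=6, bucket 6 nonempty → append to chain.
Insert 529: h=2, bucket 2 empty → new chain.
Insert 347: h=4, bucket 4 nonempty → append to chain.
Final buckets:
0: 807
1: 640 -> 792
2: 529
3: .
4: 491 -> 347
5: .
6: 725 -> 909 -> 677
7: .

4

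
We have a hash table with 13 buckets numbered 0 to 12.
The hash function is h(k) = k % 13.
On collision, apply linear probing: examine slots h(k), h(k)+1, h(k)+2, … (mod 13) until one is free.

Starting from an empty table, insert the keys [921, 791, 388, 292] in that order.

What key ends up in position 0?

921: h=11 → slot 11
791: h=11, probe 11,12 → slot 12
388: h=11, probe 11,12,0 → slot 0
292: h=6 → slot 6
Table: [388, ∅, ∅, ∅, ∅, ∅, 292, ∅, ∅, ∅, ∅, 921, 791]

388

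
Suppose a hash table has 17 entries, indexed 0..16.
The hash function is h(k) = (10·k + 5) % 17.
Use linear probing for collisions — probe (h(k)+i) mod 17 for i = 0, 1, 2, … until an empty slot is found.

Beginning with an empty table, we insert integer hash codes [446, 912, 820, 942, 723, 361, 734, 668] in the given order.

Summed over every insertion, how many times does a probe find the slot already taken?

4

446: h=11 -> slot 11
912: h=13 -> slot 13
820: h=11, probe 11,12 -> slot 12
942: h=7 -> slot 7
723: h=10 -> slot 10
361: h=11, probe 11,12,13,14 -> slot 14
734: h=1 -> slot 1
668: h=4 -> slot 4
Table: [—, 734, —, —, 668, —, —, 942, —, —, 723, 446, 820, 912, 361, —, —]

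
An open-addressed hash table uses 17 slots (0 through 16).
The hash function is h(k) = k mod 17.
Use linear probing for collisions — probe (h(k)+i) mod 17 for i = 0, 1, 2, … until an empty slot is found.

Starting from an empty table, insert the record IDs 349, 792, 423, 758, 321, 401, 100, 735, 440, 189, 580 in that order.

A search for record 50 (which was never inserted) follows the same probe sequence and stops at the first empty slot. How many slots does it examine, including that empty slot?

Insert 349: h=9, slot 9 empty -> index 9.
Insert 792: h=10, slot 10 empty -> index 10.
Insert 423: h=15, slot 15 empty -> index 15.
Insert 758: h=10, slot 10 occupied -> index 11.
Insert 321: h=15, slot 15 occupied -> index 16.
Insert 401: h=10, slots 10,11 occupied -> index 12.
Insert 100: h=15, slots 15,16 occupied -> index 0.
Insert 735: h=4, slot 4 empty -> index 4.
Insert 440: h=15, slots 15,16,0 occupied -> index 1.
Insert 189: h=2, slot 2 empty -> index 2.
Insert 580: h=2, slot 2 occupied -> index 3.
Table: [100, 440, 189, 580, 735, -, -, -, -, 349, 792, 758, 401, -, -, 423, 321]
Lookup 50: h=16, probe 16,0,1,2,3,4,5 → slot 5 empty, not found.

7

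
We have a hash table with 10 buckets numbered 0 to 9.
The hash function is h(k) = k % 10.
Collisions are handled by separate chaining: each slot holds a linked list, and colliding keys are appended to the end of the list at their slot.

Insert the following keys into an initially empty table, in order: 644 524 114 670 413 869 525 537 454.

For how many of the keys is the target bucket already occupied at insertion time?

644 → bucket 4
524 → bucket 4 (collision)
114 → bucket 4 (collision)
670 → bucket 0
413 → bucket 3
869 → bucket 9
525 → bucket 5
537 → bucket 7
454 → bucket 4 (collision)
Final buckets:
0: 670
1: .
2: .
3: 413
4: 644 -> 524 -> 114 -> 454
5: 525
6: .
7: 537
8: .
9: 869

3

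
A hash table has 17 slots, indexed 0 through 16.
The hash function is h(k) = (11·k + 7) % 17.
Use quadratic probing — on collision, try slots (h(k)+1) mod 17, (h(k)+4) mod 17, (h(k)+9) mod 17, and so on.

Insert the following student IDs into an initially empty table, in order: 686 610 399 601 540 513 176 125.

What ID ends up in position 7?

513

686 hashes to 5; slot 5 is free => place at 5.
610 hashes to 2; slot 2 is free => place at 2.
399 hashes to 10; slot 10 is free => place at 10.
601 hashes to 5; 5 taken => place at 6.
540 hashes to 14; slot 14 is free => place at 14.
513 hashes to 6; 6 taken => place at 7.
176 hashes to 5; 5,6 taken => place at 9.
125 hashes to 5; 5,6,9,14 taken => place at 4.
Table: [., ., 610, ., 125, 686, 601, 513, ., 176, 399, ., ., ., 540, ., .]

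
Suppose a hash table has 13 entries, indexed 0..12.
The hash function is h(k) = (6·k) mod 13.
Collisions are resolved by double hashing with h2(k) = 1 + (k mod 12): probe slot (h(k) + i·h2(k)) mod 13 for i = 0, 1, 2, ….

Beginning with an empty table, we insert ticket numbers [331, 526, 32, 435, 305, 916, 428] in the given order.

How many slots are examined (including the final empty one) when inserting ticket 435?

2

Insert 331: h=10, slot 10 empty -> index 10.
Insert 526: h=10, h2=11, slot 10 occupied -> index 8.
Insert 32: h=10, h2=9, slot 10 occupied -> index 6.
Insert 435: h=10, h2=4, slot 10 occupied -> index 1.
Insert 305: h=10, h2=6, slot 10 occupied -> index 3.
Insert 916: h=10, h2=5, slot 10 occupied -> index 2.
Insert 428: h=7, slot 7 empty -> index 7.
Table: [∅, 435, 916, 305, ∅, ∅, 32, 428, 526, ∅, 331, ∅, ∅]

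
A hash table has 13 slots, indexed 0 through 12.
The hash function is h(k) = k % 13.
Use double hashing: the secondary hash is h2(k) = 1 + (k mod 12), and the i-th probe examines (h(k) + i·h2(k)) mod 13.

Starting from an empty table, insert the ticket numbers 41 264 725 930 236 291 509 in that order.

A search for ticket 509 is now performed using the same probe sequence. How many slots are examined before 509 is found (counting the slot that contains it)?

2

41 hashes to 2; slot 2 is free → place at 2.
264 hashes to 4; slot 4 is free → place at 4.
725 hashes to 10; slot 10 is free → place at 10.
930 hashes to 7; slot 7 is free → place at 7.
236 hashes to 2, h2=9; 2 taken → place at 11.
291 hashes to 5; slot 5 is free → place at 5.
509 hashes to 2, h2=6; 2 taken → place at 8.
Table: [-, -, 41, -, 264, 291, -, 930, 509, -, 725, 236, -]
Lookup 509: h=2, h2=6, probe 2,8 → found at 8.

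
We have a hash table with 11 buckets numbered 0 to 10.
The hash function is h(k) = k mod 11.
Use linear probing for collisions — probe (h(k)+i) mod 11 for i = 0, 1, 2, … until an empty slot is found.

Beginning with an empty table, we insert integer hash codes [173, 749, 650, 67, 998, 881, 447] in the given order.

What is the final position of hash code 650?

2

Insert 173: h=8, slot 8 empty -> index 8.
Insert 749: h=1, slot 1 empty -> index 1.
Insert 650: h=1, slot 1 occupied -> index 2.
Insert 67: h=1, slots 1,2 occupied -> index 3.
Insert 998: h=8, slot 8 occupied -> index 9.
Insert 881: h=1, slots 1,2,3 occupied -> index 4.
Insert 447: h=7, slot 7 empty -> index 7.
Table: [_, 749, 650, 67, 881, _, _, 447, 173, 998, _]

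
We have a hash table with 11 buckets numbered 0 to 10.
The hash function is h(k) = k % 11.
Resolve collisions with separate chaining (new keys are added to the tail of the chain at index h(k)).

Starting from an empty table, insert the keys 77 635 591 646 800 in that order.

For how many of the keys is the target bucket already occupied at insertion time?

3

Insert 77: h=0, bucket 0 empty -> new chain.
Insert 635: h=8, bucket 8 empty -> new chain.
Insert 591: h=8, bucket 8 nonempty -> append to chain.
Insert 646: h=8, bucket 8 nonempty -> append to chain.
Insert 800: h=8, bucket 8 nonempty -> append to chain.
Final buckets:
0: 77
1: .
2: .
3: .
4: .
5: .
6: .
7: .
8: 635 -> 591 -> 646 -> 800
9: .
10: .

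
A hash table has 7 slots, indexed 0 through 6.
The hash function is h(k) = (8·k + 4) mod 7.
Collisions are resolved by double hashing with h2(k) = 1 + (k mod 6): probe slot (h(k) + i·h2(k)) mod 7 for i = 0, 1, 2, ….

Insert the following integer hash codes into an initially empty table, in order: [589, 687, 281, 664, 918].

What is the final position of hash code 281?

4

Insert 589: h=5, slot 5 empty -> index 5.
Insert 687: h=5, h2=4, slot 5 occupied -> index 2.
Insert 281: h=5, h2=6, slot 5 occupied -> index 4.
Insert 664: h=3, slot 3 empty -> index 3.
Insert 918: h=5, h2=1, slot 5 occupied -> index 6.
Table: [—, —, 687, 664, 281, 589, 918]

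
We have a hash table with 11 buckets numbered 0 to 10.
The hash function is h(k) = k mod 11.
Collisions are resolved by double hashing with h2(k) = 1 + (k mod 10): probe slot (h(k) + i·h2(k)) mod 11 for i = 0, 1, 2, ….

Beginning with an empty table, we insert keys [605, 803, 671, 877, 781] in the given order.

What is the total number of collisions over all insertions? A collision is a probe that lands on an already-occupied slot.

605: h=0 => slot 0
803: h=0, h2=4, probe 0,4 => slot 4
671: h=0, h2=2, probe 0,2 => slot 2
877: h=8 => slot 8
781: h=0, h2=2, probe 0,2,4,6 => slot 6
Table: [605, -, 671, -, 803, -, 781, -, 877, -, -]

5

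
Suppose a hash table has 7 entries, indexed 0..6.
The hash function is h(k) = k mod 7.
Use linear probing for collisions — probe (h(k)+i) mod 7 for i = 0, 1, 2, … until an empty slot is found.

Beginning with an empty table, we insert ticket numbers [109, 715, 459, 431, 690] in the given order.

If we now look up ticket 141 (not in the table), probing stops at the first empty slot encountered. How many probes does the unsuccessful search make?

2

109 hashes to 4; slot 4 is free → place at 4.
715 hashes to 1; slot 1 is free → place at 1.
459 hashes to 4; 4 taken → place at 5.
431 hashes to 4; 4,5 taken → place at 6.
690 hashes to 4; 4,5,6 taken → place at 0.
Table: [690, 715, —, —, 109, 459, 431]
Lookup 141: h=1, probe 1,2 → slot 2 empty, not found.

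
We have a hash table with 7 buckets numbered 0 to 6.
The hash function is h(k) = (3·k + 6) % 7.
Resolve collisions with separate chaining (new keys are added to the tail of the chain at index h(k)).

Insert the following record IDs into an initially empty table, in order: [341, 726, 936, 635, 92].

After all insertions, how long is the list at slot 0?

Insert 341: h=0, bucket 0 empty → new chain.
Insert 726: h=0, bucket 0 nonempty → append to chain.
Insert 936: h=0, bucket 0 nonempty → append to chain.
Insert 635: h=0, bucket 0 nonempty → append to chain.
Insert 92: h=2, bucket 2 empty → new chain.
Final buckets:
0: 341 -> 726 -> 936 -> 635
1: .
2: 92
3: .
4: .
5: .
6: .

4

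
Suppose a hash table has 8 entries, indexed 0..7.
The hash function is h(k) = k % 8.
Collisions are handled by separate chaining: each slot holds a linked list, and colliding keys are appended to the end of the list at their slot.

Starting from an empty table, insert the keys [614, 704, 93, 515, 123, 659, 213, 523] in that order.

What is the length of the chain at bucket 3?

4

Insert 614: h=6, bucket 6 empty → new chain.
Insert 704: h=0, bucket 0 empty → new chain.
Insert 93: h=5, bucket 5 empty → new chain.
Insert 515: h=3, bucket 3 empty → new chain.
Insert 123: h=3, bucket 3 nonempty → append to chain.
Insert 659: h=3, bucket 3 nonempty → append to chain.
Insert 213: h=5, bucket 5 nonempty → append to chain.
Insert 523: h=3, bucket 3 nonempty → append to chain.
Final buckets:
0: 704
1: —
2: —
3: 515 -> 123 -> 659 -> 523
4: —
5: 93 -> 213
6: 614
7: —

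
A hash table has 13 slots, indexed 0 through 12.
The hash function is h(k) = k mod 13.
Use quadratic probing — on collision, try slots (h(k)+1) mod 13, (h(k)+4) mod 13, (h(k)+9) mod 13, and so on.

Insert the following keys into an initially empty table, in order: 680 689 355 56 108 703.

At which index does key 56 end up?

680: h=4 => slot 4
689: h=0 => slot 0
355: h=4, probe 4,5 => slot 5
56: h=4, probe 4,5,8 => slot 8
108: h=4, probe 4,5,8,0,7 => slot 7
703: h=1 => slot 1
Table: [689, 703, _, _, 680, 355, _, 108, 56, _, _, _, _]

8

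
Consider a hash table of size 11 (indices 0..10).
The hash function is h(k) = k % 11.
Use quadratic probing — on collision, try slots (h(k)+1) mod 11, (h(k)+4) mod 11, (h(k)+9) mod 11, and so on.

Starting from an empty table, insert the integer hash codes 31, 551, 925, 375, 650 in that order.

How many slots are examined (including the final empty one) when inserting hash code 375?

31: h=9 -> slot 9
551: h=1 -> slot 1
925: h=1, probe 1,2 -> slot 2
375: h=1, probe 1,2,5 -> slot 5
650: h=1, probe 1,2,5,10 -> slot 10
Table: [—, 551, 925, —, —, 375, —, —, —, 31, 650]

3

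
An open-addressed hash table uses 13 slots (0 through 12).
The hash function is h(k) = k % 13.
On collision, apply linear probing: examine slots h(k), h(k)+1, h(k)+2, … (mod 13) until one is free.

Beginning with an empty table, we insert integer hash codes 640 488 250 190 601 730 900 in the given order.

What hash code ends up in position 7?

488

640: h=3 => slot 3
488: h=7 => slot 7
250: h=3, probe 3,4 => slot 4
190: h=8 => slot 8
601: h=3, probe 3,4,5 => slot 5
730: h=2 => slot 2
900: h=3, probe 3,4,5,6 => slot 6
Table: [_, _, 730, 640, 250, 601, 900, 488, 190, _, _, _, _]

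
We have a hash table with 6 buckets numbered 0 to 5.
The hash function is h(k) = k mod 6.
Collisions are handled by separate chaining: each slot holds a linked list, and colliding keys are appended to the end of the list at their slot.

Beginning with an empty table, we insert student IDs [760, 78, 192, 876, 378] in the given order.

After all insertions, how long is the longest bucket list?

4

760 -> bucket 4
78 -> bucket 0
192 -> bucket 0 (collision)
876 -> bucket 0 (collision)
378 -> bucket 0 (collision)
Final buckets:
0: 78 -> 192 -> 876 -> 378
1: .
2: .
3: .
4: 760
5: .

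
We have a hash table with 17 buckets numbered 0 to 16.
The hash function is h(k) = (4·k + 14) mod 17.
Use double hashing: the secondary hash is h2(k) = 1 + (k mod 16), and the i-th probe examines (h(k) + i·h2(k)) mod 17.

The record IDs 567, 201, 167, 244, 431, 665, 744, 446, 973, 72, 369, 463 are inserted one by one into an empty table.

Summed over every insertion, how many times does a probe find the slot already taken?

567: h=4 => slot 4
201: h=2 => slot 2
167: h=2, h2=8, probe 2,10 => slot 10
244: h=4, h2=5, probe 4,9 => slot 9
431: h=4, h2=16, probe 4,3 => slot 3
665: h=5 => slot 5
744: h=15 => slot 15
446: h=13 => slot 13
973: h=13, h2=14, probe 13,10,7 => slot 7
72: h=13, h2=9, probe 13,5,14 => slot 14
369: h=11 => slot 11
463: h=13, h2=16, probe 13,12 => slot 12
Table: [∅, ∅, 201, 431, 567, 665, ∅, 973, ∅, 244, 167, 369, 463, 446, 72, 744, ∅]

8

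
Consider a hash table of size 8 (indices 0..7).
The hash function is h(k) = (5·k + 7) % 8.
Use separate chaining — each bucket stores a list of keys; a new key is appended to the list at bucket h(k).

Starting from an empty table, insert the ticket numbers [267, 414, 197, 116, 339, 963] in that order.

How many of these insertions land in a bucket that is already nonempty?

2

Insert 267: h=6, bucket 6 empty → new chain.
Insert 414: h=5, bucket 5 empty → new chain.
Insert 197: h=0, bucket 0 empty → new chain.
Insert 116: h=3, bucket 3 empty → new chain.
Insert 339: h=6, bucket 6 nonempty → append to chain.
Insert 963: h=6, bucket 6 nonempty → append to chain.
Final buckets:
0: 197
1: -
2: -
3: 116
4: -
5: 414
6: 267 -> 339 -> 963
7: -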